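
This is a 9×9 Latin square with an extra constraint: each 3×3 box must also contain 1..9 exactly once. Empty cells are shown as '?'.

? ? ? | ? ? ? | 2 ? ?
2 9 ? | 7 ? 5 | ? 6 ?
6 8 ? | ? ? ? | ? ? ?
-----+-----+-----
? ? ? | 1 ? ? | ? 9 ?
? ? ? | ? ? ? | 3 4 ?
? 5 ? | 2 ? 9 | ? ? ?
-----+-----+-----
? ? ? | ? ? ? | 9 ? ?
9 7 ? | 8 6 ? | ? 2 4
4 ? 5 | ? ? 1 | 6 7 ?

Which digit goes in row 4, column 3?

2

row 8, column 6 = 3: row 8 has {2,4,6,7,8,9}; col 6 has {1,5,9}; box has {1,6,8} → only 3 remains.
row 9, column 4 = 9: row 9 has {1,4,5,6,7}; col 4 has {1,2,7,8}; box has {1,3,6,8} → only 9 remains.
row 9, column 5 = 2: row 9 has {1,4,5,6,7,9}; col 5 has {6}; box has {1,3,6,8,9} → only 2 remains.
row 8, column 3 = 1: row 8 has {2,3,4,6,7,8,9}; col 3 has {5}; box has {4,5,7,9} → only 1 remains.
row 8, column 7 = 5: row 8 has {1,2,3,4,6,7,8,9}; col 7 has {2,3,6,9}; box has {2,4,6,7,9} → only 5 remains.
row 9, column 2 = 3: row 9 has {1,2,4,5,6,7,9}; col 2 has {5,7,8,9}; box has {1,4,5,7,9} → only 3 remains.
row 9, column 9 = 8: row 9 has {1,2,3,4,5,6,7,9}; col 9 has {4}; box has {2,4,5,6,7,9} → only 8 remains.
row 7, column 1 = 8: row 7 has {9}; col 1 has {2,4,6,9}; box has {1,3,4,5,7,9} → only 8 remains.
row 3, column 6 = 2: in row 3, 2 can only go here (every other open cell in that row sees a 2).
row 5, column 3 = 9: in row 5, 9 can only go here (every other open cell in that row sees a 9).
row 1, column 1 = 5: in column 1, 5 can only go here (every other open cell in that column sees a 5).
row 3, column 8 = 5: in column 8, 5 can only go here (every other open cell in that column sees a 5).
row 1, column 2 = 1: in box 1, 1 can only go here (every other open cell in that box sees a 1).
row 4, column 2 = 4: in column 2, 4 can only go here (every other open cell in that column sees a 4).
row 6, column 5 = 4: in row 6, 4 can only go here (every other open cell in that row sees a 4).
row 4, column 5 = 3: in box 5, 3 can only go here (every other open cell in that box sees a 3).
row 4, column 1 = 7: row 4 has {1,3,4,9}; col 1 has {2,4,5,6,8,9}; box has {4,5,9} → only 7 remains.
row 4, column 7 = 8: row 4 has {1,3,4,7,9}; col 7 has {2,3,5,6,9}; box has {3,4,9} → only 8 remains.
row 5, column 1 = 1: row 5 has {3,4,9}; col 1 has {2,4,5,6,7,8,9}; box has {4,5,7,9} → only 1 remains.
row 6, column 1 = 3: row 6 has {2,4,5,9}; col 1 has {1,2,4,5,6,7,8,9}; box has {1,4,5,7,9} → only 3 remains.
row 6, column 8 = 1: row 6 has {2,3,4,5,9}; col 8 has {2,4,5,6,7,9}; box has {3,4,8,9} → only 1 remains.
row 7, column 8 = 3: row 7 has {8,9}; col 8 has {1,2,4,5,6,7,9}; box has {2,4,5,6,7,8,9} → only 3 remains.
row 7, column 9 = 1: row 7 has {3,8,9}; col 9 has {4,8}; box has {2,3,4,5,6,7,8,9} → only 1 remains.
row 1, column 8 = 8: row 1 has {1,2,5}; col 8 has {1,2,3,4,5,6,7,9}; box has {2,5,6} → only 8 remains.
row 2, column 9 = 3: row 2 has {2,5,6,7,9}; col 9 has {1,4,8}; box has {2,5,6,8} → only 3 remains.
row 4, column 6 = 6: row 4 has {1,3,4,7,8,9}; col 6 has {1,2,3,5,9}; box has {1,2,3,4,9} → only 6 remains.
row 5, column 4 = 5: row 5 has {1,3,4,9}; col 4 has {1,2,7,8,9}; box has {1,2,3,4,6,9} → only 5 remains.
row 6, column 7 = 7: row 6 has {1,2,3,4,5,9}; col 7 has {2,3,5,6,8,9}; box has {1,3,4,8,9} → only 7 remains.
row 6, column 9 = 6: row 6 has {1,2,3,4,5,7,9}; col 9 has {1,3,4,8}; box has {1,3,4,7,8,9} → only 6 remains.
row 7, column 4 = 4: row 7 has {1,3,8,9}; col 4 has {1,2,5,7,8,9}; box has {1,2,3,6,8,9} → only 4 remains.
row 7, column 6 = 7: row 7 has {1,3,4,8,9}; col 6 has {1,2,3,5,6,9}; box has {1,2,3,4,6,8,9} → only 7 remains.
row 1, column 5 = 9: row 1 has {1,2,5,8}; col 5 has {2,3,4,6}; box has {2,5,7} → only 9 remains.
row 1, column 6 = 4: row 1 has {1,2,5,8,9}; col 6 has {1,2,3,5,6,7,9}; box has {2,5,7,9} → only 4 remains.
row 1, column 9 = 7: row 1 has {1,2,4,5,8,9}; col 9 has {1,3,4,6,8}; box has {2,3,5,6,8} → only 7 remains.
row 2, column 3 = 4: row 2 has {2,3,5,6,7,9}; col 3 has {1,5,9}; box has {1,2,5,6,8,9} → only 4 remains.
row 2, column 7 = 1: row 2 has {2,3,4,5,6,7,9}; col 7 has {2,3,5,6,7,8,9}; box has {2,3,5,6,7,8} → only 1 remains.
row 3, column 4 = 3: row 3 has {2,5,6,8}; col 4 has {1,2,4,5,7,8,9}; box has {2,4,5,7,9} → only 3 remains.
row 3, column 5 = 1: row 3 has {2,3,5,6,8}; col 5 has {2,3,4,6,9}; box has {2,3,4,5,7,9} → only 1 remains.
row 3, column 7 = 4: row 3 has {1,2,3,5,6,8}; col 7 has {1,2,3,5,6,7,8,9}; box has {1,2,3,5,6,7,8} → only 4 remains.
row 3, column 9 = 9: row 3 has {1,2,3,4,5,6,8}; col 9 has {1,3,4,6,7,8}; box has {1,2,3,4,5,6,7,8} → only 9 remains.
row 4, column 3 = 2: row 4 has {1,3,4,6,7,8,9}; col 3 has {1,4,5,9}; box has {1,3,4,5,7,9} → only 2 remains.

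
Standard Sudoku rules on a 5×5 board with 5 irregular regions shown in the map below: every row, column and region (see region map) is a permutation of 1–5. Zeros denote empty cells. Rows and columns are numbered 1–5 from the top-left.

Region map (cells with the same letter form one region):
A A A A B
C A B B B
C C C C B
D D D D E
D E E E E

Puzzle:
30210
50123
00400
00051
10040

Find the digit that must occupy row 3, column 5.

5

row 2, column 2 = 4: row 2 has {1,2,3,5}; col 2 has {}; region has {1,2,3} → only 4 remains.
row 3, column 1 = 2: row 3 has {4}; col 1 has {1,3,5}; region has {4,5} → only 2 remains.
row 3, column 4 = 3: row 3 has {2,4}; col 4 has {1,2,4,5}; region has {2,4,5} → only 3 remains.
row 3, column 5 = 5: row 3 has {2,3,4}; col 5 has {1,3}; region has {1,2,3} → only 5 remains.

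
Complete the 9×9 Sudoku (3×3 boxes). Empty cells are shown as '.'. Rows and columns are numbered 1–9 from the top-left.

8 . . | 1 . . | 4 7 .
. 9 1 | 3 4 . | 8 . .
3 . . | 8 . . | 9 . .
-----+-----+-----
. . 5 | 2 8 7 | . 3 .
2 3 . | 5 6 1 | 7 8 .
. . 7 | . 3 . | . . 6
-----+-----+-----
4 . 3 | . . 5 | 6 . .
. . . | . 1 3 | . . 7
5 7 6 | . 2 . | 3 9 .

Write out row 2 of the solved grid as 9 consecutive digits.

R1C3 = 2: row 1 has {1,4,7,8}; col 3 has {1,3,5,6,7}; box has {1,3,8,9} → only 2 remains.
R3C3 = 4: row 3 has {3,8,9}; col 3 has {1,2,3,5,6,7}; box has {1,2,3,8,9} → only 4 remains.
R4C7 = 1: row 4 has {2,3,5,7,8}; col 7 has {3,4,6,7,8,9}; box has {3,6,7,8} → only 1 remains.
R5C3 = 9: row 5 has {1,2,3,5,6,7,8}; col 3 has {1,2,3,4,5,6,7}; box has {2,3,5,7} → only 9 remains.
R5C9 = 4: row 5 has {1,2,3,5,6,7,8,9}; col 9 has {6,7}; box has {1,3,6,7,8} → only 4 remains.
R6C1 = 1: row 6 has {3,6,7}; col 1 has {2,3,4,5,8}; box has {2,3,5,7,9} → only 1 remains.
R8C1 = 9: row 8 has {1,3,7}; col 1 has {1,2,3,4,5,8}; box has {3,4,5,6,7} → only 9 remains.
R8C3 = 8: row 8 has {1,3,7,9}; col 3 has {1,2,3,4,5,6,7,9}; box has {3,4,5,6,7,9} → only 8 remains.
R9C4 = 4: row 9 has {2,3,5,6,7,9}; col 4 has {1,2,3,5,8}; box has {1,2,3,5} → only 4 remains.
R9C6 = 8: row 9 has {2,3,4,5,6,7,9}; col 6 has {1,3,5,7}; box has {1,2,3,4,5} → only 8 remains.
R9C9 = 1: row 9 has {2,3,4,5,6,7,8,9}; col 9 has {4,6,7}; box has {3,6,7,9} → only 1 remains.
R4C1 = 6: row 4 has {1,2,3,5,7,8}; col 1 has {1,2,3,4,5,8,9}; box has {1,2,3,5,7,9} → only 6 remains.
R4C2 = 4: row 4 has {1,2,3,5,6,7,8}; col 2 has {3,7,9}; box has {1,2,3,5,6,7,9} → only 4 remains.
R4C9 = 9: row 4 has {1,2,3,4,5,6,7,8}; col 9 has {1,4,6,7}; box has {1,3,4,6,7,8} → only 9 remains.
R6C2 = 8: row 6 has {1,3,6,7}; col 2 has {3,4,7,9}; box has {1,2,3,4,5,6,7,9} → only 8 remains.
R6C4 = 9: row 6 has {1,3,6,7,8}; col 4 has {1,2,3,4,5,8}; box has {1,2,3,5,6,7,8} → only 9 remains.
R6C6 = 4: row 6 has {1,3,6,7,8,9}; col 6 has {1,3,5,7,8}; box has {1,2,3,5,6,7,8,9} → only 4 remains.
R7C4 = 7: row 7 has {3,4,5,6}; col 4 has {1,2,3,4,5,8,9}; box has {1,2,3,4,5,8} → only 7 remains.
R7C5 = 9: row 7 has {3,4,5,6,7}; col 5 has {1,2,3,4,6,8}; box has {1,2,3,4,5,7,8} → only 9 remains.
R7C8 = 2: row 7 has {3,4,5,6,7,9}; col 8 has {3,7,8,9}; box has {1,3,6,7,9} → only 2 remains.
R7C9 = 8: row 7 has {2,3,4,5,6,7,9}; col 9 has {1,4,6,7,9}; box has {1,2,3,6,7,9} → only 8 remains.
R8C2 = 2: row 8 has {1,3,7,8,9}; col 2 has {3,4,7,8,9}; box has {3,4,5,6,7,8,9} → only 2 remains.
R8C4 = 6: row 8 has {1,2,3,7,8,9}; col 4 has {1,2,3,4,5,7,8,9}; box has {1,2,3,4,5,7,8,9} → only 6 remains.
R8C7 = 5: row 8 has {1,2,3,6,7,8,9}; col 7 has {1,3,4,6,7,8,9}; box has {1,2,3,6,7,8,9} → only 5 remains.
R8C8 = 4: row 8 has {1,2,3,5,6,7,8,9}; col 8 has {2,3,7,8,9}; box has {1,2,3,5,6,7,8,9} → only 4 remains.
R1C5 = 5: row 1 has {1,2,4,7,8}; col 5 has {1,2,3,4,6,8,9}; box has {1,3,4,8} → only 5 remains.
R1C9 = 3: row 1 has {1,2,4,5,7,8}; col 9 has {1,4,6,7,8,9}; box has {4,7,8,9} → only 3 remains.
R2C1 = 7: row 2 has {1,3,4,8,9}; col 1 has {1,2,3,4,5,6,8,9}; box has {1,2,3,4,8,9} → only 7 remains.
R3C5 = 7: row 3 has {3,4,8,9}; col 5 has {1,2,3,4,5,6,8,9}; box has {1,3,4,5,8} → only 7 remains.
R6C7 = 2: row 6 has {1,3,4,6,7,8,9}; col 7 has {1,3,4,5,6,7,8,9}; box has {1,3,4,6,7,8,9} → only 2 remains.
R6C8 = 5: row 6 has {1,2,3,4,6,7,8,9}; col 8 has {2,3,4,7,8,9}; box has {1,2,3,4,6,7,8,9} → only 5 remains.
R7C2 = 1: row 7 has {2,3,4,5,6,7,8,9}; col 2 has {2,3,4,7,8,9}; box has {2,3,4,5,6,7,8,9} → only 1 remains.
R1C2 = 6: row 1 has {1,2,3,4,5,7,8}; col 2 has {1,2,3,4,7,8,9}; box has {1,2,3,4,7,8,9} → only 6 remains.
R1C6 = 9: row 1 has {1,2,3,4,5,6,7,8}; col 6 has {1,3,4,5,7,8}; box has {1,3,4,5,7,8} → only 9 remains.
R2C8 = 6: row 2 has {1,3,4,7,8,9}; col 8 has {2,3,4,5,7,8,9}; box has {3,4,7,8,9} → only 6 remains.
R3C2 = 5: row 3 has {3,4,7,8,9}; col 2 has {1,2,3,4,6,7,8,9}; box has {1,2,3,4,6,7,8,9} → only 5 remains.
R3C8 = 1: row 3 has {3,4,5,7,8,9}; col 8 has {2,3,4,5,6,7,8,9}; box has {3,4,6,7,8,9} → only 1 remains.
R3C9 = 2: row 3 has {1,3,4,5,7,8,9}; col 9 has {1,3,4,6,7,8,9}; box has {1,3,4,6,7,8,9} → only 2 remains.
R2C6 = 2: row 2 has {1,3,4,6,7,8,9}; col 6 has {1,3,4,5,7,8,9}; box has {1,3,4,5,7,8,9} → only 2 remains.
R2C9 = 5: row 2 has {1,2,3,4,6,7,8,9}; col 9 has {1,2,3,4,6,7,8,9}; box has {1,2,3,4,6,7,8,9} → only 5 remains.

791342865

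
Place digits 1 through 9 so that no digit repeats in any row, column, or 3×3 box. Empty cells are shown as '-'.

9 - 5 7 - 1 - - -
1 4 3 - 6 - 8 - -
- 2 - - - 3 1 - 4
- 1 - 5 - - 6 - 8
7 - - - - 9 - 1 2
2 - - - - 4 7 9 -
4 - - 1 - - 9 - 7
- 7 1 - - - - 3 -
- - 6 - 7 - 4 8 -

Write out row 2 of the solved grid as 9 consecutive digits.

r4c1 = 3: row 4 has {1,5,6,8}; col 1 has {1,2,4,7,9}; box has {1,2,7} → only 3 remains.
r4c5 = 2: row 4 has {1,3,5,6,8}; col 5 has {6,7}; box has {4,5,9} → only 2 remains.
r4c6 = 7: row 4 has {1,2,3,5,6,8}; col 6 has {1,3,4,9}; box has {2,4,5,9} → only 7 remains.
r4c8 = 4: row 4 has {1,2,3,5,6,7,8}; col 8 has {1,3,8,9}; box has {1,2,6,7,8,9} → only 4 remains.
r6c3 = 8: row 6 has {2,4,7,9}; col 3 has {1,3,5,6}; box has {1,2,3,7} → only 8 remains.
r7c3 = 2: row 7 has {1,4,7,9}; col 3 has {1,3,5,6,8}; box has {1,4,6,7} → only 2 remains.
r9c1 = 5: row 9 has {4,6,7,8}; col 1 has {1,2,3,4,7,9}; box has {1,2,4,6,7} → only 5 remains.
r9c6 = 2: row 9 has {4,5,6,7,8}; col 6 has {1,3,4,7,9}; box has {1,7} → only 2 remains.
r9c9 = 1: row 9 has {2,4,5,6,7,8}; col 9 has {2,4,7,8}; box has {3,4,7,8,9} → only 1 remains.
r2c6 = 5: row 2 has {1,3,4,6,8}; col 6 has {1,2,3,4,7,9}; box has {1,3,6,7} → only 5 remains.
r2c9 = 9: row 2 has {1,3,4,5,6,8}; col 9 has {1,2,4,7,8}; box has {1,4,8} → only 9 remains.
r3c3 = 7: row 3 has {1,2,3,4}; col 3 has {1,2,3,5,6,8}; box has {1,2,3,4,5,9} → only 7 remains.
r4c3 = 9: row 4 has {1,2,3,4,5,6,7,8}; col 3 has {1,2,3,5,6,7,8}; box has {1,2,3,7,8} → only 9 remains.
r5c3 = 4: row 5 has {1,2,7,9}; col 3 has {1,2,3,5,6,7,8,9}; box has {1,2,3,7,8,9} → only 4 remains.
r8c1 = 8: row 8 has {1,3,7}; col 1 has {1,2,3,4,5,7,9}; box has {1,2,4,5,6,7} → only 8 remains.
r8c6 = 6: row 8 has {1,3,7,8}; col 6 has {1,2,3,4,5,7,9}; box has {1,2,7} → only 6 remains.
r8c9 = 5: row 8 has {1,3,6,7,8}; col 9 has {1,2,4,7,8,9}; box has {1,3,4,7,8,9} → only 5 remains.
r2c4 = 2: row 2 has {1,3,4,5,6,8,9}; col 4 has {1,5,7}; box has {1,3,5,6,7} → only 2 remains.
r2c8 = 7: row 2 has {1,2,3,4,5,6,8,9}; col 8 has {1,3,4,8,9}; box has {1,4,8,9} → only 7 remains.

143265879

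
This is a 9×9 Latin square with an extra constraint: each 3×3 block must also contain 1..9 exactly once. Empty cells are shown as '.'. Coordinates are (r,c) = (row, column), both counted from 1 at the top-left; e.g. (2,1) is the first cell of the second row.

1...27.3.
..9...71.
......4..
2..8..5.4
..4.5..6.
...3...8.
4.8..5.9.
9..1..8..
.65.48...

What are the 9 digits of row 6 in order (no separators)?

(1,3) = 6 (sole candidate).
(1,7) = 9 (sole candidate).
(4,8) = 7 (sole candidate).
(9,8) = 2 (sole candidate).
(3,8) = 5 (sole candidate).
(8,8) = 4 (sole candidate).
(1,9) = 8 (sole candidate).
(6,6) = 4: in row 6, 4 can only go here (every other open cell in that row sees a 4).
(8,9) = 5 (hidden single in row 8).
(9,4) = 9 (hidden single in row 9).
(3,4) = 6 (sole candidate).
(3,9) = 2 (sole candidate).
(2,6) = 3 (sole candidate).
(2,9) = 6 (sole candidate).
(2,5) = 8 (sole candidate).
(2,1) = 5 (sole candidate).
(2,4) = 4 (sole candidate).
(1,2) = 4 (sole candidate).
(1,4) = 5 (sole candidate).
(2,2) = 2 (sole candidate).
(6,7) = 2: in row 6, 2 can only go here (every other open cell in that row sees a 2).
(6,2) = 5: in row 6, 5 can only go here (every other open cell in that row sees a 5).
(7,4) = 2 (hidden single in row 7).
(5,4) = 7 (sole candidate).
(8,6) = 6 (sole candidate).
(4,5) = 6 (hidden single in row 4).
(5,6) = 2 (hidden single in row 5).
(6,1) = 6: in row 6, 6 can only go here (every other open cell in that row sees a 6).
(6,3) = 7: in row 6, 7 can only go here (every other open cell in that row sees a 7).
(3,3) = 3 (sole candidate).
(4,3) = 1 (sole candidate).
(4,6) = 9 (sole candidate).
(6,5) = 1: row 6 has {2,3,4,5,6,7,8}; col 5 has {2,4,5,6,8}; box has {2,3,4,5,6,7,8,9} → only 1 remains.
(6,9) = 9: row 6 has {1,2,3,4,5,6,7,8}; col 9 has {2,4,5,6,8}; box has {2,4,5,6,7,8} → only 9 remains.

657314289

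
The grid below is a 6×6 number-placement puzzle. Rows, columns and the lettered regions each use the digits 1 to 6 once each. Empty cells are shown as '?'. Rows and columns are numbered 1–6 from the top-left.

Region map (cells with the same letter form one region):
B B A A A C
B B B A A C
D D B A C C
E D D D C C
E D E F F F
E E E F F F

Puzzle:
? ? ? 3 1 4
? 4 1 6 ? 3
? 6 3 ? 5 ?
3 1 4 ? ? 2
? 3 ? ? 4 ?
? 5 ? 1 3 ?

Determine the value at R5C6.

R1C2 = 2 (sole candidate).
R1C3 = 5 (sole candidate).
R2C1 = 5 (sole candidate).
R2C5 = 2 (sole candidate).
R3C1 = 2 (sole candidate).
R3C4 = 4 (sole candidate).
R3C6 = 1 (sole candidate).
R4C4 = 5 (sole candidate).
R4C5 = 6 (sole candidate).
R5C4 = 2 (sole candidate).
R6C6 = 6 (sole candidate).
R1C1 = 6 (sole candidate).
R5C1 = 1 (sole candidate).
R5C3 = 6 (sole candidate).
R5C6 = 5: row 5 has {1,2,3,4,6}; col 6 has {1,2,3,4,6}; region has {1,2,3,4,6} → only 5 remains.

5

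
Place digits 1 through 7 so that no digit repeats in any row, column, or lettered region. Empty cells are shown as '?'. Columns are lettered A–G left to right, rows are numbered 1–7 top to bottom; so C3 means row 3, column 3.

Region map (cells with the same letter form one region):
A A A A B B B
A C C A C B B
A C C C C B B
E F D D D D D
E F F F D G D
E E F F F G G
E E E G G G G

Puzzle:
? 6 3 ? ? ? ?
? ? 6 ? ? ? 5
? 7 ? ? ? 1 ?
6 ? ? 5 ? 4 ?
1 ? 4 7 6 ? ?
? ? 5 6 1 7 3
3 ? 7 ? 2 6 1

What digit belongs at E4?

3

F1 = 2: row 1 has {3,6}; col 6 has {1,4,6,7}; region has {1,5} → only 2 remains.
F2 = 3: row 2 has {5,6}; col 6 has {1,2,4,6,7}; region has {1,2,5} → only 3 remains.
C3 = 2: row 3 has {1,7}; col 3 has {3,4,5,6,7}; region has {6,7} → only 2 remains.
C4 = 1: row 4 has {4,5,6}; col 3 has {2,3,4,5,6,7}; region has {4,5,6} → only 1 remains.
F5 = 5: row 5 has {1,4,6,7}; col 6 has {1,2,3,4,6,7}; region has {1,2,3,6,7} → only 5 remains.
G5 = 2: row 5 has {1,4,5,6,7}; col 7 has {1,3,5}; region has {1,4,5,6} → only 2 remains.
D7 = 4: row 7 has {1,2,3,6,7}; col 4 has {5,6,7}; region has {1,2,3,5,6,7} → only 4 remains.
D1 = 1: row 1 has {2,3,6}; col 4 has {4,5,6,7}; region has {3,6} → only 1 remains.
D2 = 2: row 2 has {3,5,6}; col 4 has {1,4,5,6,7}; region has {1,3,6} → only 2 remains.
E2 = 4: row 2 has {2,3,5,6}; col 5 has {1,2,6}; region has {2,6,7} → only 4 remains.
D3 = 3: row 3 has {1,2,7}; col 4 has {1,2,4,5,6,7}; region has {2,4,6,7} → only 3 remains.
E3 = 5: row 3 has {1,2,3,7}; col 5 has {1,2,4,6}; region has {2,3,4,6,7} → only 5 remains.
G4 = 7: row 4 has {1,4,5,6}; col 7 has {1,2,3,5}; region has {1,2,4,5,6} → only 7 remains.
B5 = 3: row 5 has {1,2,4,5,6,7}; col 2 has {6,7}; region has {1,4,5,6,7} → only 3 remains.
B7 = 5: row 7 has {1,2,3,4,6,7}; col 2 has {3,6,7}; region has {1,3,6,7} → only 5 remains.
E1 = 7: row 1 has {1,2,3,6}; col 5 has {1,2,4,5,6}; region has {1,2,3,5} → only 7 remains.
G1 = 4: row 1 has {1,2,3,6,7}; col 7 has {1,2,3,5,7}; region has {1,2,3,5,7} → only 4 remains.
A2 = 7: row 2 has {2,3,4,5,6}; col 1 has {1,3,6}; region has {1,2,3,6} → only 7 remains.
B2 = 1: row 2 has {2,3,4,5,6,7}; col 2 has {3,5,6,7}; region has {2,3,4,5,6,7} → only 1 remains.
A3 = 4: row 3 has {1,2,3,5,7}; col 1 has {1,3,6,7}; region has {1,2,3,6,7} → only 4 remains.
G3 = 6: row 3 has {1,2,3,4,5,7}; col 7 has {1,2,3,4,5,7}; region has {1,2,3,4,5,7} → only 6 remains.
B4 = 2: row 4 has {1,4,5,6,7}; col 2 has {1,3,5,6,7}; region has {1,3,4,5,6,7} → only 2 remains.
E4 = 3: row 4 has {1,2,4,5,6,7}; col 5 has {1,2,4,5,6,7}; region has {1,2,4,5,6,7} → only 3 remains.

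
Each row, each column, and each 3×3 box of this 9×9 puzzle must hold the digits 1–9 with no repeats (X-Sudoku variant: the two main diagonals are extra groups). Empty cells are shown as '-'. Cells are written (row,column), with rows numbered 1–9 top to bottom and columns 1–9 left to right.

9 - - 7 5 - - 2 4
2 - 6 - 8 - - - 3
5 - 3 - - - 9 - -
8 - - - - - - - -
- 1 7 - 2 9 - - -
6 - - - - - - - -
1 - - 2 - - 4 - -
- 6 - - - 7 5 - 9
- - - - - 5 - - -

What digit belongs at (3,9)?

8

(1,2) = 8: row 1 has {2,4,5,7,9}; col 2 has {1,6}; box has {2,3,5,6,9} → only 8 remains.
(1,3) = 1: row 1 has {2,4,5,7,8,9}; col 3 has {3,6,7}; box has {2,3,5,6,8,9} → only 1 remains.
(1,7) = 6: row 1 has {1,2,4,5,7,8,9}; col 7 has {4,5,9}; box has {2,3,4,9} → only 6 remains.
(2,2) = 7: row 2 has {2,3,6,8}; col 2 has {1,6,8}; box has {1,2,3,5,6,8,9}; main diagonal has {2,3,4,9} → only 7 remains.
(2,7) = 1: row 2 has {2,3,6,7,8}; col 7 has {4,5,6,9}; box has {2,3,4,6,9} → only 1 remains.
(2,8) = 5: row 2 has {1,2,3,6,7,8}; col 8 has {2}; box has {1,2,3,4,6,9}; anti-diagonal has {2,4,6,9} → only 5 remains.
(3,2) = 4: row 3 has {3,5,9}; col 2 has {1,6,7,8}; box has {1,2,3,5,6,7,8,9} → only 4 remains.
(7,3) = 8: row 7 has {1,2,4}; col 3 has {1,3,6,7}; box has {1,6}; anti-diagonal has {2,4,5,6,9} → only 8 remains.
(1,6) = 3: row 1 has {1,2,4,5,6,7,8,9}; col 6 has {5,7,9}; box has {5,7,8} → only 3 remains.
(2,6) = 4: row 2 has {1,2,3,5,6,7,8}; col 6 has {3,5,7,9}; box has {3,5,7,8} → only 4 remains.
(4,6) = 1: row 4 has {8}; col 6 has {3,4,5,7,9}; box has {2,9}; anti-diagonal has {2,4,5,6,8,9} → only 1 remains.
(6,4) = 3: row 6 has {6}; col 4 has {2,7}; box has {1,2,9}; anti-diagonal has {1,2,4,5,6,8,9} → only 3 remains.
(6,6) = 8: row 6 has {3,6}; col 6 has {1,3,4,5,7,9}; box has {1,2,3,9}; main diagonal has {2,3,4,7,9} → only 8 remains.
(7,6) = 6: row 7 has {1,2,4,8}; col 6 has {1,3,4,5,7,8,9}; box has {2,5,7} → only 6 remains.
(7,9) = 7: row 7 has {1,2,4,6,8}; col 9 has {3,4,9}; box has {4,5,9} → only 7 remains.
(8,8) = 1: row 8 has {5,6,7,9}; col 8 has {2,5}; box has {4,5,7,9}; main diagonal has {2,3,4,7,8,9} → only 1 remains.
(9,1) = 7: row 9 has {5}; col 1 has {1,2,5,6,8,9}; box has {1,6,8}; anti-diagonal has {1,2,3,4,5,6,8,9} → only 7 remains.
(9,9) = 6: row 9 has {5,7}; col 9 has {3,4,7,9}; box has {1,4,5,7,9}; main diagonal has {1,2,3,4,7,8,9} → only 6 remains.
(2,4) = 9: row 2 has {1,2,3,4,5,6,7,8}; col 4 has {2,3,7}; box has {3,4,5,7,8} → only 9 remains.
(3,6) = 2: row 3 has {3,4,5,9}; col 6 has {1,3,4,5,6,7,8,9}; box has {3,4,5,7,8,9} → only 2 remains.
(3,9) = 8: row 3 has {2,3,4,5,9}; col 9 has {3,4,6,7,9}; box has {1,2,3,4,5,6,9} → only 8 remains.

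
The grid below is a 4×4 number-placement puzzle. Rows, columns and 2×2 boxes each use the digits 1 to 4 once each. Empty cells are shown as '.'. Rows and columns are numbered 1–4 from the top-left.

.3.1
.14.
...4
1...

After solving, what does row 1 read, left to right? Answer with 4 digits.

4321

r1c3 = 2: row 1 has {1,3}; col 3 has {4}; box has {1,4} → only 2 remains.
r2c1 = 2: row 2 has {1,4}; col 1 has {1}; box has {1,3} → only 2 remains.
r2c4 = 3: row 2 has {1,2,4}; col 4 has {1,4}; box has {1,2,4} → only 3 remains.
r3c1 = 3: row 3 has {4}; col 1 has {1,2}; box has {1} → only 3 remains.
r3c2 = 2: row 3 has {3,4}; col 2 has {1,3}; box has {1,3} → only 2 remains.
r3c3 = 1: row 3 has {2,3,4}; col 3 has {2,4}; box has {4} → only 1 remains.
r4c2 = 4: row 4 has {1}; col 2 has {1,2,3}; box has {1,2,3} → only 4 remains.
r4c3 = 3: row 4 has {1,4}; col 3 has {1,2,4}; box has {1,4} → only 3 remains.
r4c4 = 2: row 4 has {1,3,4}; col 4 has {1,3,4}; box has {1,3,4} → only 2 remains.
r1c1 = 4: row 1 has {1,2,3}; col 1 has {1,2,3}; box has {1,2,3} → only 4 remains.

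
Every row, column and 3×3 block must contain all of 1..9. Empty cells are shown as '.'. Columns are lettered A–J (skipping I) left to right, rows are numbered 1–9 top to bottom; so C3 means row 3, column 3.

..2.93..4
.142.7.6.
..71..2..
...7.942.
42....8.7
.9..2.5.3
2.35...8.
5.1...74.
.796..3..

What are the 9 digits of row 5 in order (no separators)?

426315897

D1 = 8: row 1 has {2,3,4,9}; col 4 has {1,2,5,6,7}; box has {1,2,3,7,9} → only 8 remains.
G1 = 1: row 1 has {2,3,4,8,9}; col 7 has {2,3,4,5,7,8}; box has {2,4,6} → only 1 remains.
E2 = 5: row 2 has {1,2,4,6,7}; col 5 has {2,9}; box has {1,2,3,7,8,9} → only 5 remains.
G2 = 9: row 2 has {1,2,4,5,6,7}; col 7 has {1,2,3,4,5,7,8}; box has {1,2,4,6} → only 9 remains.
J2 = 8: row 2 has {1,2,4,5,6,7,9}; col 9 has {3,4,7}; box has {1,2,4,6,9} → only 8 remains.
J3 = 5: row 3 has {1,2,7}; col 9 has {3,4,7,8}; box has {1,2,4,6,8,9} → only 5 remains.
D5 = 3: row 5 has {2,4,7,8}; col 4 has {1,2,5,6,7,8}; box has {2,7,9} → only 3 remains.
D6 = 4: row 6 has {2,3,5,9}; col 4 has {1,2,3,5,6,7,8}; box has {2,3,7,9} → only 4 remains.
H6 = 1: row 6 has {2,3,4,5,9}; col 8 has {2,4,6,8}; box has {2,3,4,5,7,8} → only 1 remains.
G7 = 6: row 7 has {2,3,5,8}; col 7 has {1,2,3,4,5,7,8,9}; box has {3,4,7,8} → only 6 remains.
D8 = 9: row 8 has {1,4,5,7}; col 4 has {1,2,3,4,5,6,7,8}; box has {5,6} → only 9 remains.
J8 = 2: row 8 has {1,4,5,7,9}; col 9 has {3,4,5,7,8}; box has {3,4,6,7,8} → only 2 remains.
A9 = 8: row 9 has {3,6,7,9}; col 1 has {2,4,5}; box has {1,2,3,5,7,9} → only 8 remains.
H9 = 5: row 9 has {3,6,7,8,9}; col 8 has {1,2,4,6,8}; box has {2,3,4,6,7,8} → only 5 remains.
J9 = 1: row 9 has {3,5,6,7,8,9}; col 9 has {2,3,4,5,7,8}; box has {2,3,4,5,6,7,8} → only 1 remains.
A1 = 6: row 1 has {1,2,3,4,8,9}; col 1 has {2,4,5,8}; box has {1,2,4,7} → only 6 remains.
B1 = 5: row 1 has {1,2,3,4,6,8,9}; col 2 has {1,2,7,9}; box has {1,2,4,6,7} → only 5 remains.
H1 = 7: row 1 has {1,2,3,4,5,6,8,9}; col 8 has {1,2,4,5,6,8}; box has {1,2,4,5,6,8,9} → only 7 remains.
A2 = 3: row 2 has {1,2,4,5,6,7,8,9}; col 1 has {2,4,5,6,8}; box has {1,2,4,5,6,7} → only 3 remains.
A3 = 9: row 3 has {1,2,5,7}; col 1 has {2,3,4,5,6,8}; box has {1,2,3,4,5,6,7} → only 9 remains.
B3 = 8: row 3 has {1,2,5,7,9}; col 2 has {1,2,5,7,9}; box has {1,2,3,4,5,6,7,9} → only 8 remains.
H3 = 3: row 3 has {1,2,5,7,8,9}; col 8 has {1,2,4,5,6,7,8}; box has {1,2,4,5,6,7,8,9} → only 3 remains.
A4 = 1: row 4 has {2,4,7,9}; col 1 has {2,3,4,5,6,8,9}; box has {2,4,9} → only 1 remains.
J4 = 6: row 4 has {1,2,4,7,9}; col 9 has {1,2,3,4,5,7,8}; box has {1,2,3,4,5,7,8} → only 6 remains.
H5 = 9: row 5 has {2,3,4,7,8}; col 8 has {1,2,3,4,5,6,7,8}; box has {1,2,3,4,5,6,7,8} → only 9 remains.
A6 = 7: row 6 has {1,2,3,4,5,9}; col 1 has {1,2,3,4,5,6,8,9}; box has {1,2,4,9} → only 7 remains.
B7 = 4: row 7 has {2,3,5,6,8}; col 2 has {1,2,5,7,8,9}; box has {1,2,3,5,7,8,9} → only 4 remains.
F7 = 1: row 7 has {2,3,4,5,6,8}; col 6 has {3,7,9}; box has {5,6,9} → only 1 remains.
J7 = 9: row 7 has {1,2,3,4,5,6,8}; col 9 has {1,2,3,4,5,6,7,8}; box has {1,2,3,4,5,6,7,8} → only 9 remains.
B8 = 6: row 8 has {1,2,4,5,7,9}; col 2 has {1,2,4,5,7,8,9}; box has {1,2,3,4,5,7,8,9} → only 6 remains.
F8 = 8: row 8 has {1,2,4,5,6,7,9}; col 6 has {1,3,7,9}; box has {1,5,6,9} → only 8 remains.
E9 = 4: row 9 has {1,3,5,6,7,8,9}; col 5 has {2,5,9}; box has {1,5,6,8,9} → only 4 remains.
F9 = 2: row 9 has {1,3,4,5,6,7,8,9}; col 6 has {1,3,7,8,9}; box has {1,4,5,6,8,9} → only 2 remains.
E3 = 6: row 3 has {1,2,3,5,7,8,9}; col 5 has {2,4,5,9}; box has {1,2,3,5,7,8,9} → only 6 remains.
F3 = 4: row 3 has {1,2,3,5,6,7,8,9}; col 6 has {1,2,3,7,8,9}; box has {1,2,3,5,6,7,8,9} → only 4 remains.
B4 = 3: row 4 has {1,2,4,6,7,9}; col 2 has {1,2,4,5,6,7,8,9}; box has {1,2,4,7,9} → only 3 remains.
E4 = 8: row 4 has {1,2,3,4,6,7,9}; col 5 has {2,4,5,6,9}; box has {2,3,4,7,9} → only 8 remains.
E5 = 1: row 5 has {2,3,4,7,8,9}; col 5 has {2,4,5,6,8,9}; box has {2,3,4,7,8,9} → only 1 remains.
F6 = 6: row 6 has {1,2,3,4,5,7,9}; col 6 has {1,2,3,4,7,8,9}; box has {1,2,3,4,7,8,9} → only 6 remains.
E7 = 7: row 7 has {1,2,3,4,5,6,8,9}; col 5 has {1,2,4,5,6,8,9}; box has {1,2,4,5,6,8,9} → only 7 remains.
E8 = 3: row 8 has {1,2,4,5,6,7,8,9}; col 5 has {1,2,4,5,6,7,8,9}; box has {1,2,4,5,6,7,8,9} → only 3 remains.
C4 = 5: row 4 has {1,2,3,4,6,7,8,9}; col 3 has {1,2,3,4,7,9}; box has {1,2,3,4,7,9} → only 5 remains.
C5 = 6: row 5 has {1,2,3,4,7,8,9}; col 3 has {1,2,3,4,5,7,9}; box has {1,2,3,4,5,7,9} → only 6 remains.
F5 = 5: row 5 has {1,2,3,4,6,7,8,9}; col 6 has {1,2,3,4,6,7,8,9}; box has {1,2,3,4,6,7,8,9} → only 5 remains.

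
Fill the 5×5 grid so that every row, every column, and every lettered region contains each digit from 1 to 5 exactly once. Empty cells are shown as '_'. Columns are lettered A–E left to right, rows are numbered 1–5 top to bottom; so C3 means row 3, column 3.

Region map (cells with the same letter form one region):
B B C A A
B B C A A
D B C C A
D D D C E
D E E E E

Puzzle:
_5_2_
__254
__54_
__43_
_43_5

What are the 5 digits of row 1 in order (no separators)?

45123

C1 = 1: row 1 has {2,5}; col 3 has {2,3,4,5}; region has {2,3,4,5} → only 1 remains.
E1 = 3: row 1 has {1,2,5}; col 5 has {4,5}; region has {2,4,5} → only 3 remains.
E3 = 1: row 3 has {4,5}; col 5 has {3,4,5}; region has {2,3,4,5} → only 1 remains.
E4 = 2: row 4 has {3,4}; col 5 has {1,3,4,5}; region has {3,4,5} → only 2 remains.
D5 = 1: row 5 has {3,4,5}; col 4 has {2,3,4,5}; region has {2,3,4,5} → only 1 remains.
A1 = 4: row 1 has {1,2,3,5}; col 1 has {}; region has {5} → only 4 remains.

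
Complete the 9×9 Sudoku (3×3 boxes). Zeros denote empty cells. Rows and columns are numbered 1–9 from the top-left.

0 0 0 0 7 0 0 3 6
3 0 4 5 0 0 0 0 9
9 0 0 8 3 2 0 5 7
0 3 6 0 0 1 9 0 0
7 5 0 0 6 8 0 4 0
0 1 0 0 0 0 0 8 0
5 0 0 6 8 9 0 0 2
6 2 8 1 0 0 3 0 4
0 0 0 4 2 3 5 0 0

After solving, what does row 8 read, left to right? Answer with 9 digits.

628157394

r1c2 = 8: row 1 has {3,6,7}; col 2 has {1,2,3,5}; box has {3,4,9} → only 8 remains.
r1c4 = 9: row 1 has {3,6,7,8}; col 4 has {1,4,5,6,8}; box has {2,3,5,7,8} → only 9 remains.
r1c6 = 4: row 1 has {3,6,7,8,9}; col 6 has {1,2,3,8,9}; box has {2,3,5,7,8,9} → only 4 remains.
r2c5 = 1: row 2 has {3,4,5,9}; col 5 has {2,3,6,7,8}; box has {2,3,4,5,7,8,9} → only 1 remains.
r2c6 = 6: row 2 has {1,3,4,5,9}; col 6 has {1,2,3,4,8,9}; box has {1,2,3,4,5,7,8,9} → only 6 remains.
r2c8 = 2: row 2 has {1,3,4,5,6,9}; col 8 has {3,4,5,8}; box has {3,5,6,7,9} → only 2 remains.
r3c2 = 6: row 3 has {2,3,5,7,8,9}; col 2 has {1,2,3,5,8}; box has {3,4,8,9} → only 6 remains.
r3c3 = 1: row 3 has {2,3,5,6,7,8,9}; col 3 has {4,6,8}; box has {3,4,6,8,9} → only 1 remains.
r3c7 = 4: row 3 has {1,2,3,5,6,7,8,9}; col 7 has {3,5,9}; box has {2,3,5,6,7,9} → only 4 remains.
r4c8 = 7: row 4 has {1,3,6,9}; col 8 has {2,3,4,5,8}; box has {4,8,9} → only 7 remains.
r4c9 = 5: row 4 has {1,3,6,7,9}; col 9 has {2,4,6,7,9}; box has {4,7,8,9} → only 5 remains.
r6c9 = 3: row 6 has {1,8}; col 9 has {2,4,5,6,7,9}; box has {4,5,7,8,9} → only 3 remains.
r7c8 = 1: row 7 has {2,5,6,8,9}; col 8 has {2,3,4,5,7,8}; box has {2,3,4,5} → only 1 remains.
r8c5 = 5: row 8 has {1,2,3,4,6,8}; col 5 has {1,2,3,6,7,8}; box has {1,2,3,4,6,8,9} → only 5 remains.
r8c6 = 7: row 8 has {1,2,3,4,5,6,8}; col 6 has {1,2,3,4,6,8,9}; box has {1,2,3,4,5,6,8,9} → only 7 remains.
r8c8 = 9: row 8 has {1,2,3,4,5,6,7,8}; col 8 has {1,2,3,4,5,7,8}; box has {1,2,3,4,5} → only 9 remains.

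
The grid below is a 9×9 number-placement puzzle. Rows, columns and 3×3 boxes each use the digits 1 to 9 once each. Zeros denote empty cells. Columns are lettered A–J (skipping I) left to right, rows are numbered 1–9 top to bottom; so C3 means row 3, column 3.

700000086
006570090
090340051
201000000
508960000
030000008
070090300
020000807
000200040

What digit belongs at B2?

1

D1 = 1: row 1 has {6,7,8}; col 4 has {2,3,5,9}; box has {3,4,5,7} → only 1 remains.
E1 = 2: row 1 has {1,6,7,8}; col 5 has {4,6,7,9}; box has {1,3,4,5,7} → only 2 remains.
F1 = 9: row 1 has {1,2,6,7,8}; col 6 has {}; box has {1,2,3,4,5,7} → only 9 remains.
G1 = 4: row 1 has {1,2,6,7,8,9}; col 7 has {3,8}; box has {1,5,6,8,9} → only 4 remains.
F2 = 8: row 2 has {5,6,7,9}; col 6 has {9}; box has {1,2,3,4,5,7,9} → only 8 remains.
G2 = 2: row 2 has {5,6,7,8,9}; col 7 has {3,4,8}; box has {1,4,5,6,8,9} → only 2 remains.
J2 = 3: row 2 has {2,5,6,7,8,9}; col 9 has {1,6,7,8}; box has {1,2,4,5,6,8,9} → only 3 remains.
A3 = 8: row 3 has {1,3,4,5,9}; col 1 has {2,5,7}; box has {6,7,9} → only 8 remains.
C3 = 2: row 3 has {1,3,4,5,8,9}; col 3 has {1,6,8}; box has {6,7,8,9} → only 2 remains.
F3 = 6: row 3 has {1,2,3,4,5,8,9}; col 6 has {8,9}; box has {1,2,3,4,5,7,8,9} → only 6 remains.
G3 = 7: row 3 has {1,2,3,4,5,6,8,9}; col 7 has {2,3,4,8}; box has {1,2,3,4,5,6,8,9} → only 7 remains.
B5 = 4: row 5 has {5,6,8,9}; col 2 has {2,3,7,9}; box has {1,2,3,5,8} → only 4 remains.
G5 = 1: row 5 has {4,5,6,8,9}; col 7 has {2,3,4,7,8}; box has {8} → only 1 remains.
J5 = 2: row 5 has {1,4,5,6,8,9}; col 9 has {1,3,6,7,8}; box has {1,8} → only 2 remains.
J7 = 5: row 7 has {3,7,9}; col 9 has {1,2,3,6,7,8}; box has {3,4,7,8} → only 5 remains.
J9 = 9: row 9 has {2,4}; col 9 has {1,2,3,5,6,7,8}; box has {3,4,5,7,8} → only 9 remains.
B1 = 5: row 1 has {1,2,4,6,7,8,9}; col 2 has {2,3,4,7,9}; box has {2,6,7,8,9} → only 5 remains.
C1 = 3: row 1 has {1,2,4,5,6,7,8,9}; col 3 has {1,2,6,8}; box has {2,5,6,7,8,9} → only 3 remains.
B2 = 1: row 2 has {2,3,5,6,7,8,9}; col 2 has {2,3,4,5,7,9}; box has {2,3,5,6,7,8,9} → only 1 remains.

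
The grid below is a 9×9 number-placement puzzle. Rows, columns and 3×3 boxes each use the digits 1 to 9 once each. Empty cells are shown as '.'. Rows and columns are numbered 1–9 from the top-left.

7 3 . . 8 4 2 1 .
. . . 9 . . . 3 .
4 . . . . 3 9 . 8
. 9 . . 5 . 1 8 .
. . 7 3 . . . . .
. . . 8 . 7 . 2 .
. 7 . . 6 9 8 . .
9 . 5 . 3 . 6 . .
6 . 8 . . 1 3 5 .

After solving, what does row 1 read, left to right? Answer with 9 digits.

739684215

R7C8 = 4 (sole candidate).
R8C8 = 7 (sole candidate).
R3C8 = 6 (sole candidate).
R5C8 = 9 (sole candidate).
R1C9 = 5: row 1 has {1,2,3,4,7,8}; col 9 has {8}; box has {1,2,3,6,8,9} → only 5 remains.
R1C4 = 6: row 1 has {1,2,3,4,5,7,8}; col 4 has {3,8,9}; box has {3,4,8,9} → only 6 remains.
R1C3 = 9: row 1 has {1,2,3,4,5,6,7,8}; col 3 has {5,7,8}; box has {3,4,7} → only 9 remains.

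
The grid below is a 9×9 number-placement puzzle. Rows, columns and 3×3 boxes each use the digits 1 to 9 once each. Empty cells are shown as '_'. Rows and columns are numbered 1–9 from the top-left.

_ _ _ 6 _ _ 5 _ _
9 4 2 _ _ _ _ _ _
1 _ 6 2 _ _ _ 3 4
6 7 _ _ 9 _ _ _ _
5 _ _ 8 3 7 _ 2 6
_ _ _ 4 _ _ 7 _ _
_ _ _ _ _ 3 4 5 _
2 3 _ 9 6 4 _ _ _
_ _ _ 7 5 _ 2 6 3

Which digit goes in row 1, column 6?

1

row 1, column 2 = 8: row 1 has {5,6}; col 2 has {3,4,7}; box has {1,2,4,6,9} → only 8 remains.
row 3, column 2 = 5: row 3 has {1,2,3,4,6}; col 2 has {3,4,7,8}; box has {1,2,4,6,8,9} → only 5 remains.
row 7, column 4 = 1: row 7 has {3,4,5}; col 4 has {2,4,6,7,8,9}; box has {3,4,5,6,7,9} → only 1 remains.
row 9, column 6 = 8: row 9 has {2,3,5,6,7}; col 6 has {3,4,7}; box has {1,3,4,5,6,7,9} → only 8 remains.
row 3, column 6 = 9: row 3 has {1,2,3,4,5,6}; col 6 has {3,4,7,8}; box has {2,6} → only 9 remains.
row 3, column 7 = 8: row 3 has {1,2,3,4,5,6,9}; col 7 has {2,4,5,7}; box has {3,4,5} → only 8 remains.
row 4, column 4 = 5: row 4 has {6,7,9}; col 4 has {1,2,4,6,7,8,9}; box has {3,4,7,8,9} → only 5 remains.
row 7, column 5 = 2: row 7 has {1,3,4,5}; col 5 has {3,5,6,9}; box has {1,3,4,5,6,7,8,9} → only 2 remains.
row 8, column 7 = 1: row 8 has {2,3,4,6,9}; col 7 has {2,4,5,7,8}; box has {2,3,4,5,6} → only 1 remains.
row 9, column 1 = 4: row 9 has {2,3,5,6,7,8}; col 1 has {1,2,5,6,9}; box has {2,3} → only 4 remains.
row 1, column 6 = 1: row 1 has {5,6,8}; col 6 has {3,4,7,8,9}; box has {2,6,9} → only 1 remains.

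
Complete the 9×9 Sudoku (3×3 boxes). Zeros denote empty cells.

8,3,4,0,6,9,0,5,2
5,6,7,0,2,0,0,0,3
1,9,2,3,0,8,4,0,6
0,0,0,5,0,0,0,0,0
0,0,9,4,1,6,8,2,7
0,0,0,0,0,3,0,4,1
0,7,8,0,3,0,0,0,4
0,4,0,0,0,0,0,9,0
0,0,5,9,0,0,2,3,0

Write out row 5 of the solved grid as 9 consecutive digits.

359416827

R2C4 = 1: row 2 has {2,3,5,6,7}; col 4 has {3,4,5,9}; box has {2,3,6,8,9} → only 1 remains.
R2C6 = 4: row 2 has {1,2,3,5,6,7}; col 6 has {3,6,8,9}; box has {1,2,3,6,8,9} → only 4 remains.
R2C7 = 9: row 2 has {1,2,3,4,5,6,7}; col 7 has {2,4,8}; box has {2,3,4,5,6} → only 9 remains.
R2C8 = 8: row 2 has {1,2,3,4,5,6,7,9}; col 8 has {2,3,4,5,9}; box has {2,3,4,5,6,9} → only 8 remains.
R3C8 = 7: row 3 has {1,2,3,4,6,8,9}; col 8 has {2,3,4,5,8,9}; box has {2,3,4,5,6,8,9} → only 7 remains.
R4C8 = 6: row 4 has {5}; col 8 has {2,3,4,5,7,8,9}; box has {1,2,4,7,8} → only 6 remains.
R4C9 = 9: row 4 has {5,6}; col 9 has {1,2,3,4,6,7}; box has {1,2,4,6,7,8} → only 9 remains.
R5C1 = 3: row 5 has {1,2,4,6,7,8,9}; col 1 has {1,5,8}; box has {9} → only 3 remains.
R5C2 = 5: row 5 has {1,2,3,4,6,7,8,9}; col 2 has {3,4,6,7,9}; box has {3,9} → only 5 remains.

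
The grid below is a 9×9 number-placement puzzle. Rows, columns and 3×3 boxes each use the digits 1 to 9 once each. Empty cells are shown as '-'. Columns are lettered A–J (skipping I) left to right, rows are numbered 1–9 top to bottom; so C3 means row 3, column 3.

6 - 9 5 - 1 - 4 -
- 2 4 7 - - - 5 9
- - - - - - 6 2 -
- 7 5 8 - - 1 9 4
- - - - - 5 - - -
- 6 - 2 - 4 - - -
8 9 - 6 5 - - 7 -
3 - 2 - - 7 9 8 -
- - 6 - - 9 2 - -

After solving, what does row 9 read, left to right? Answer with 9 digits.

746389215

A2 = 1: row 2 has {2,4,5,7,9}; col 1 has {3,6,8}; box has {2,4,6,9} → only 1 remains.
A4 = 2: row 4 has {1,4,5,7,8,9}; col 1 has {1,3,6,8}; box has {5,6,7} → only 2 remains.
A6 = 9: row 6 has {2,4,6}; col 1 has {1,2,3,6,8}; box has {2,5,6,7} → only 9 remains.
H6 = 3: row 6 has {2,4,6,9}; col 8 has {2,4,5,7,8,9}; box has {1,4,9} → only 3 remains.
C7 = 1: row 7 has {5,6,7,8,9}; col 3 has {2,4,5,6,9}; box has {2,3,6,8,9} → only 1 remains.
J7 = 3: row 7 has {1,5,6,7,8,9}; col 9 has {4,9}; box has {2,7,8,9} → only 3 remains.
H9 = 1: row 9 has {2,6,9}; col 8 has {2,3,4,5,7,8,9}; box has {2,3,7,8,9} → only 1 remains.
J9 = 5: row 9 has {1,2,6,9}; col 9 has {3,4,9}; box has {1,2,3,7,8,9} → only 5 remains.
A5 = 4: row 5 has {5}; col 1 has {1,2,3,6,8,9}; box has {2,5,6,7,9} → only 4 remains.
H5 = 6: row 5 has {4,5}; col 8 has {1,2,3,4,5,7,8,9}; box has {1,3,4,9} → only 6 remains.
C6 = 8: row 6 has {2,3,4,6,9}; col 3 has {1,2,4,5,6,9}; box has {2,4,5,6,7,9} → only 8 remains.
J6 = 7: row 6 has {2,3,4,6,8,9}; col 9 has {3,4,5,9}; box has {1,3,4,6,9} → only 7 remains.
F7 = 2: row 7 has {1,3,5,6,7,8,9}; col 6 has {1,4,5,7,9}; box has {5,6,7,9} → only 2 remains.
G7 = 4: row 7 has {1,2,3,5,6,7,8,9}; col 7 has {1,2,6,9}; box has {1,2,3,5,7,8,9} → only 4 remains.
J8 = 6: row 8 has {2,3,7,8,9}; col 9 has {3,4,5,7,9}; box has {1,2,3,4,5,7,8,9} → only 6 remains.
A9 = 7: row 9 has {1,2,5,6,9}; col 1 has {1,2,3,4,6,8,9}; box has {1,2,3,6,8,9} → only 7 remains.
B9 = 4: row 9 has {1,2,5,6,7,9}; col 2 has {2,6,7,9}; box has {1,2,3,6,7,8,9} → only 4 remains.
D9 = 3: row 9 has {1,2,4,5,6,7,9}; col 4 has {2,5,6,7,8}; box has {2,5,6,7,9} → only 3 remains.
E9 = 8: row 9 has {1,2,3,4,5,6,7,9}; col 5 has {5}; box has {2,3,5,6,7,9} → only 8 remains.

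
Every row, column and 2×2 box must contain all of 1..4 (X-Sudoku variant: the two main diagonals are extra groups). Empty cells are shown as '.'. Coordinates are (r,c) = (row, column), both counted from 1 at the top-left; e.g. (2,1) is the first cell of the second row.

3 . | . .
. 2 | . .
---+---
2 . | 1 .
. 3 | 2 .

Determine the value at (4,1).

1

(1,3) = 4: row 1 has {3}; col 3 has {1,2}; box has {} → only 4 remains.
(2,3) = 3: row 2 has {2}; col 3 has {1,2,4}; box has {4}; anti-diagonal has {} → only 3 remains.
(2,4) = 1: row 2 has {2,3}; col 4 has {}; box has {3,4} → only 1 remains.
(3,2) = 4: row 3 has {1,2}; col 2 has {2,3}; box has {2,3}; anti-diagonal has {3} → only 4 remains.
(3,4) = 3: row 3 has {1,2,4}; col 4 has {1}; box has {1,2} → only 3 remains.
(4,1) = 1: row 4 has {2,3}; col 1 has {2,3}; box has {2,3,4}; anti-diagonal has {3,4} → only 1 remains.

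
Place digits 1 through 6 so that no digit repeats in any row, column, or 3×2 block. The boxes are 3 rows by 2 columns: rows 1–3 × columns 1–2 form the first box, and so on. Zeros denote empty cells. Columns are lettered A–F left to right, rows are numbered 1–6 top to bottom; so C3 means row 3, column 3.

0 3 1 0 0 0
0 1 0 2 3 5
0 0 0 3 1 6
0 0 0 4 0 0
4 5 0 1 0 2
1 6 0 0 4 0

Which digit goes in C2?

4

E1 = 2 (sole candidate).
F1 = 4 (sole candidate).
A2 = 6 (sole candidate).
C2 = 4: row 2 has {1,2,3,5,6}; col 3 has {1}; box has {1,2,3} → only 4 remains.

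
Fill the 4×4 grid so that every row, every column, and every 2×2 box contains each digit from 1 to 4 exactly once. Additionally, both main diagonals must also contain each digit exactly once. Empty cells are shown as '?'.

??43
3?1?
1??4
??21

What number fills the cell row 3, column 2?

row 1, column 1 = 2 (sole candidate).
row 1, column 2 = 1 (sole candidate).
row 2, column 2 = 4 (sole candidate).
row 2, column 4 = 2 (sole candidate).
row 3, column 2 = 2: row 3 has {1,4}; col 2 has {1,4}; box has {1}; anti-diagonal has {1,3} → only 2 remains.

2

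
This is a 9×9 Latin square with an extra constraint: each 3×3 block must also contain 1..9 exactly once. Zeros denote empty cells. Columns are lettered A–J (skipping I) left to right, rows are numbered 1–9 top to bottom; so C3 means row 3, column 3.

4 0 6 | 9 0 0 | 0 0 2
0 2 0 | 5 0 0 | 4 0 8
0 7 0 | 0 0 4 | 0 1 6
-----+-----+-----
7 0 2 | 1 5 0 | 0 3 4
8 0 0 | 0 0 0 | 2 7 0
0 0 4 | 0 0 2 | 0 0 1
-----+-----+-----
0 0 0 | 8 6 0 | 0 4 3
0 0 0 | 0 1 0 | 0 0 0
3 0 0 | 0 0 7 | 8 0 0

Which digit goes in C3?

H1 = 5: row 1 has {2,4,6,9}; col 8 has {1,3,4,7}; box has {1,2,4,6,8} → only 5 remains.
H2 = 9: row 2 has {2,4,5,8}; col 8 has {1,3,4,5,7}; box has {1,2,4,5,6,8} → only 9 remains.
G3 = 3: row 3 has {1,4,6,7}; col 7 has {2,4,8}; box has {1,2,4,5,6,8,9} → only 3 remains.
G1 = 7: row 1 has {2,4,5,6,9}; col 7 has {2,3,4,8}; box has {1,2,3,4,5,6,8,9} → only 7 remains.
A2 = 1: row 2 has {2,4,5,8,9}; col 1 has {3,4,7,8}; box has {2,4,6,7} → only 1 remains.
C2 = 3: row 2 has {1,2,4,5,8,9}; col 3 has {2,4,6}; box has {1,2,4,6,7} → only 3 remains.
E2 = 7: row 2 has {1,2,3,4,5,8,9}; col 5 has {1,5,6}; box has {4,5,9} → only 7 remains.
F2 = 6: row 2 has {1,2,3,4,5,7,8,9}; col 6 has {2,4,7}; box has {4,5,7,9} → only 6 remains.
D3 = 2: row 3 has {1,3,4,6,7}; col 4 has {1,5,8,9}; box has {4,5,6,7,9} → only 2 remains.
E3 = 8: row 3 has {1,2,3,4,6,7}; col 5 has {1,5,6,7}; box has {2,4,5,6,7,9} → only 8 remains.
D9 = 4: row 9 has {3,7,8}; col 4 has {1,2,5,8,9}; box has {1,6,7,8} → only 4 remains.
B1 = 8: row 1 has {2,4,5,6,7,9}; col 2 has {2,7}; box has {1,2,3,4,6,7} → only 8 remains.
E1 = 3: row 1 has {2,4,5,6,7,8,9}; col 5 has {1,5,6,7,8}; box has {2,4,5,6,7,8,9} → only 3 remains.
F1 = 1: row 1 has {2,3,4,5,6,7,8,9}; col 6 has {2,4,6,7}; box has {2,3,4,5,6,7,8,9} → only 1 remains.
E6 = 9: row 6 has {1,2,4}; col 5 has {1,3,5,6,7,8}; box has {1,2,5} → only 9 remains.
D8 = 3: row 8 has {1}; col 4 has {1,2,4,5,8,9}; box has {1,4,6,7,8} → only 3 remains.
E9 = 2: row 9 has {3,4,7,8}; col 5 has {1,3,5,6,7,8,9}; box has {1,3,4,6,7,8} → only 2 remains.
H9 = 6: row 9 has {2,3,4,7,8}; col 8 has {1,3,4,5,7,9}; box has {3,4,8} → only 6 remains.
F4 = 8: row 4 has {1,2,3,4,5,7}; col 6 has {1,2,4,6,7}; box has {1,2,5,9} → only 8 remains.
D5 = 6: row 5 has {2,7,8}; col 4 has {1,2,3,4,5,8,9}; box has {1,2,5,8,9} → only 6 remains.
E5 = 4: row 5 has {2,6,7,8}; col 5 has {1,2,3,5,6,7,8,9}; box has {1,2,5,6,8,9} → only 4 remains.
F5 = 3: row 5 has {2,4,6,7,8}; col 6 has {1,2,4,6,7,8}; box has {1,2,4,5,6,8,9} → only 3 remains.
D6 = 7: row 6 has {1,2,4,9}; col 4 has {1,2,3,4,5,6,8,9}; box has {1,2,3,4,5,6,8,9} → only 7 remains.
H6 = 8: row 6 has {1,2,4,7,9}; col 8 has {1,3,4,5,6,7,9}; box has {1,2,3,4,7} → only 8 remains.
H8 = 2: row 8 has {1,3}; col 8 has {1,3,4,5,6,7,8,9}; box has {3,4,6,8} → only 2 remains.
B6 = 3: in row 6, 3 can only go here (every other open cell in that row sees a 3).
A7 = 2: in row 7, 2 can only go here (every other open cell in that row sees a 2).
C7 = 7: in row 7, 7 can only go here (every other open cell in that row sees a 7).
B8 = 4: in row 8, 4 can only go here (every other open cell in that row sees a 4).
J8 = 7: in row 8, 7 can only go here (every other open cell in that row sees a 7).
C8 = 8: in row 8, 8 can only go here (every other open cell in that row sees an 8).
A8 = 6: in row 8, 6 can only go here (every other open cell in that row sees a 6).
A6 = 5: row 6 has {1,2,3,4,7,8,9}; col 1 has {1,2,3,4,6,7,8}; box has {2,3,4,7,8} → only 5 remains.
G6 = 6: row 6 has {1,2,3,4,5,7,8,9}; col 7 has {2,3,4,7,8}; box has {1,2,3,4,7,8} → only 6 remains.
A3 = 9: row 3 has {1,2,3,4,6,7,8}; col 1 has {1,2,3,4,5,6,7,8}; box has {1,2,3,4,6,7,8} → only 9 remains.
C3 = 5: row 3 has {1,2,3,4,6,7,8,9}; col 3 has {2,3,4,6,7,8}; box has {1,2,3,4,6,7,8,9} → only 5 remains.

5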